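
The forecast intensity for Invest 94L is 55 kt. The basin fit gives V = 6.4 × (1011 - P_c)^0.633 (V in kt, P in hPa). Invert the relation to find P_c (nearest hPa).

981 hPa

ΔP = (V / 6.4)^(1/0.633) = (55/6.4)^1.580.
55/6.4 = 8.594; 8.594^1.580 ≈ 29.91 hPa.
P_c = 1011 − 29.91 = 981.09 ≈ 981 hPa.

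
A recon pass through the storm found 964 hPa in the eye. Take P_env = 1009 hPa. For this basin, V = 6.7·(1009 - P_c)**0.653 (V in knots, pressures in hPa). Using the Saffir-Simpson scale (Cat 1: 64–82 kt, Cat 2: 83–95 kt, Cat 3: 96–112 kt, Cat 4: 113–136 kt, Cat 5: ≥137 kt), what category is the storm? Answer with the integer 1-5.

1

ΔP = 1009 − 964 = 45 hPa.
V ≈ 6.7 × 45^0.653 = 6.7 × 12.01 ≈ 80 kt.
80 kt falls in the Category 1 band.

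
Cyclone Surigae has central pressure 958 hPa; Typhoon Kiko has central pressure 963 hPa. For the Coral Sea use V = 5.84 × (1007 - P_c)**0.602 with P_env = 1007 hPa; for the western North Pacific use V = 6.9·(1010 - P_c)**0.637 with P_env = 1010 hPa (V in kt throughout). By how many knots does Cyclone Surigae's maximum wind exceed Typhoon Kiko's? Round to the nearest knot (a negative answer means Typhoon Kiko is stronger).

-19 kt

Cyclone Surigae: ΔP = 49; V ≈ 5.84 × 49^0.602 ≈ 60.80 kt.
Typhoon Kiko: ΔP = 47; V ≈ 6.9 × 47^0.637 ≈ 80.16 kt.
Difference ≈ 60.80 − 80.16 = -19.36 → -19 kt.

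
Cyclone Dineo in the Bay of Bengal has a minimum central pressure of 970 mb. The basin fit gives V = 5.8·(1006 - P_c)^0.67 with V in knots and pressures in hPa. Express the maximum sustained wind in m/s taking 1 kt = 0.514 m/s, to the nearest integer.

33 m/s

ΔP = 1006 − 970 = 36 mb.
V ≈ 5.8 × 36^0.67 = 5.8 × 11.034 ≈ 63.996 kt.
63.996 × 0.514 ≈ 32.89 m/s → 33 m/s.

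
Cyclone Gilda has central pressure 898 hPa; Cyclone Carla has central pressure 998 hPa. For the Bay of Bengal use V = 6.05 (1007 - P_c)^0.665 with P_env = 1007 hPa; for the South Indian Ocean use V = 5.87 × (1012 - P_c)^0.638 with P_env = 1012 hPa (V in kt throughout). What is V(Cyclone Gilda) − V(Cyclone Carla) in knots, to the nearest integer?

105 kt

Cyclone Gilda: ΔP = 109; V ≈ 6.05 × 109^0.665 ≈ 136.98 kt.
Cyclone Carla: ΔP = 14; V ≈ 5.87 × 14^0.638 ≈ 31.61 kt.
Difference ≈ 136.98 − 31.61 = 105.37 → 105 kt.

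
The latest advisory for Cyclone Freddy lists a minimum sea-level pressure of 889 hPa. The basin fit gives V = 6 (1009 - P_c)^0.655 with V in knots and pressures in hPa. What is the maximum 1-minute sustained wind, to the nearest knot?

ΔP = 1009 − 889 = 120 hPa.
120^0.655 ≈ 23.007.
V ≈ 6 × 23.007 ≈ 138.0 kt.

138 kt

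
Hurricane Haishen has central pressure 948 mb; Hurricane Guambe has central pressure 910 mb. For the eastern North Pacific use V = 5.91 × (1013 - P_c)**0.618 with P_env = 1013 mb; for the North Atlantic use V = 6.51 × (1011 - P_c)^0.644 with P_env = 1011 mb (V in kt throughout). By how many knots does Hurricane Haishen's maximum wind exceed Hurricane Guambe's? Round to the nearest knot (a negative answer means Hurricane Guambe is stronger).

Hurricane Haishen: ΔP = 65; V ≈ 5.91 × 65^0.618 ≈ 77.98 kt.
Hurricane Guambe: ΔP = 101; V ≈ 6.51 × 101^0.644 ≈ 127.16 kt.
Difference ≈ 77.98 − 127.16 = -49.18 → -49 kt.

-49 kt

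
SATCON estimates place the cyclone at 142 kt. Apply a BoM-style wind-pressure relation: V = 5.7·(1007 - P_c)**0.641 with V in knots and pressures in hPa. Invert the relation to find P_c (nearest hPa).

856 hPa

ΔP = (V / 5.7)^(1/0.641) = (142/5.7)^1.560.
142/5.7 = 24.912; 24.912^1.560 ≈ 150.83 hPa.
P_c = 1007 − 150.83 = 856.17 ≈ 856 hPa.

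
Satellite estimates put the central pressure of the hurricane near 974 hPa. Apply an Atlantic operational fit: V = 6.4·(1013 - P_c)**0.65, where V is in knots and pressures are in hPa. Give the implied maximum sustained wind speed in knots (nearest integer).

69 kt

ΔP = 1013 − 974 = 39 hPa.
39^0.65 ≈ 10.819.
V ≈ 6.4 × 10.819 ≈ 69.2 kt.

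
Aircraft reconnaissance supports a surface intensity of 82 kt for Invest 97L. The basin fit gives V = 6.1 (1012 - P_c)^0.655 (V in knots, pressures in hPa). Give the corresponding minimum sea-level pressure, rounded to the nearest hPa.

959 hPa

ΔP = (V / 6.1)^(1/0.655) = (82/6.1)^1.527.
82/6.1 = 13.443; 13.443^1.527 ≈ 52.83 hPa.
P_c = 1012 − 52.83 = 959.17 ≈ 959 hPa.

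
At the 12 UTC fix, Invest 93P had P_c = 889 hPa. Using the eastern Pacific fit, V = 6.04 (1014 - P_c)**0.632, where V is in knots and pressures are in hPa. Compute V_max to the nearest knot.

ΔP = 1014 − 889 = 125 hPa.
125^0.632 ≈ 21.147.
V ≈ 6.04 × 21.147 ≈ 127.7 kt.

128 kt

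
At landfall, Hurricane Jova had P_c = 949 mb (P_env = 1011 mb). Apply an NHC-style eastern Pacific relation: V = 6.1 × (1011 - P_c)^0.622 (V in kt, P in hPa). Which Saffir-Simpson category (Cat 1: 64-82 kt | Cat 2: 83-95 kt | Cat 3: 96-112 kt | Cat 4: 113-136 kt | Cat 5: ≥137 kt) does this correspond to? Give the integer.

1

ΔP = 1011 − 949 = 62 mb.
V ≈ 6.1 × 62^0.622 = 6.1 × 13.03 ≈ 79 kt.
79 kt falls in the Category 1 band.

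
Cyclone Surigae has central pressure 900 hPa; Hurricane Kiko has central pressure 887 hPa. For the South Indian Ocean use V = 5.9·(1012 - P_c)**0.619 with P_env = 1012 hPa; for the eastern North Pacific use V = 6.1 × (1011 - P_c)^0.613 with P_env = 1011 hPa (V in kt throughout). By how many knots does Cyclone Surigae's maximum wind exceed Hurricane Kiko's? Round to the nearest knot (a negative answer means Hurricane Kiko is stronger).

-8 kt

Cyclone Surigae: ΔP = 112; V ≈ 5.9 × 112^0.619 ≈ 109.48 kt.
Hurricane Kiko: ΔP = 124; V ≈ 6.1 × 124^0.613 ≈ 117.11 kt.
Difference ≈ 109.48 − 117.11 = -7.63 → -8 kt.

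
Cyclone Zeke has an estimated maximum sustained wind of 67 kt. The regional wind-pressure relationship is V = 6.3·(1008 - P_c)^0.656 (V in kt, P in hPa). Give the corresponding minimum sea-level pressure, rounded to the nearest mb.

ΔP = (V / 6.3)^(1/0.656) = (67/6.3)^1.524.
67/6.3 = 10.635; 10.635^1.524 ≈ 36.74 mb.
P_c = 1008 − 36.74 = 971.26 ≈ 971 mb.

971 mb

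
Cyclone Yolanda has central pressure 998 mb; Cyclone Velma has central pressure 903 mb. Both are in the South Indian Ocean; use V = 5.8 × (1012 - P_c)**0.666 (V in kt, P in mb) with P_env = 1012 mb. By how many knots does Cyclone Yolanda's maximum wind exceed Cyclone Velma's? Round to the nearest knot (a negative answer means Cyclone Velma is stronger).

Cyclone Yolanda: ΔP = 14; V ≈ 5.8 × 14^0.666 ≈ 33.63 kt.
Cyclone Velma: ΔP = 109; V ≈ 5.8 × 109^0.666 ≈ 131.93 kt.
Difference ≈ 33.63 − 131.93 = -98.30 → -98 kt.

-98 kt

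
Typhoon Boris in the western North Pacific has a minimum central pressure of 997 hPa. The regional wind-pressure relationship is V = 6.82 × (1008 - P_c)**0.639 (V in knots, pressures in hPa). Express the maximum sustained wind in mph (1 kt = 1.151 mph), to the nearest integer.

36 mph

ΔP = 1008 − 997 = 11 hPa.
V ≈ 6.82 × 11^0.639 = 6.82 × 4.629 ≈ 31.567 kt.
31.567 × 1.151 ≈ 36.33 mph → 36 mph.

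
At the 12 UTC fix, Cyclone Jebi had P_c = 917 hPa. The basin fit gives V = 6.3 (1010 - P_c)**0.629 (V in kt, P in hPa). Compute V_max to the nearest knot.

109 kt

ΔP = 1010 − 917 = 93 hPa.
93^0.629 ≈ 17.305.
V ≈ 6.3 × 17.305 ≈ 109.0 kt.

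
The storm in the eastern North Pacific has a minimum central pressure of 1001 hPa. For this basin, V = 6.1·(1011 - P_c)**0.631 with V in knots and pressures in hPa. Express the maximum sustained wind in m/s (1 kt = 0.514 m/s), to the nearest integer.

ΔP = 1011 − 1001 = 10 hPa.
V ≈ 6.1 × 10^0.631 = 6.1 × 4.276 ≈ 26.081 kt.
26.081 × 0.514 ≈ 13.41 m/s → 13 m/s.

13 m/s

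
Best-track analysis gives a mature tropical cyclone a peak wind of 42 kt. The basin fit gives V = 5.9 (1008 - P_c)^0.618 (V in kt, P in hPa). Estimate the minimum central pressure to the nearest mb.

984 mb

ΔP = (V / 5.9)^(1/0.618) = (42/5.9)^1.618.
42/5.9 = 7.119; 7.119^1.618 ≈ 23.95 mb.
P_c = 1008 − 23.95 = 984.05 ≈ 984 mb.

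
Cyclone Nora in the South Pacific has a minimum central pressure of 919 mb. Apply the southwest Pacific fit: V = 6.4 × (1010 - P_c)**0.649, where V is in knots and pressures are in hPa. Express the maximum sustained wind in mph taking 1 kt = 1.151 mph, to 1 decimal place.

ΔP = 1010 − 919 = 91 mb.
V ≈ 6.4 × 91^0.649 = 6.4 × 18.682 ≈ 119.563 kt.
119.563 × 1.151 ≈ 137.62 mph → 137.6 mph.

137.6 mph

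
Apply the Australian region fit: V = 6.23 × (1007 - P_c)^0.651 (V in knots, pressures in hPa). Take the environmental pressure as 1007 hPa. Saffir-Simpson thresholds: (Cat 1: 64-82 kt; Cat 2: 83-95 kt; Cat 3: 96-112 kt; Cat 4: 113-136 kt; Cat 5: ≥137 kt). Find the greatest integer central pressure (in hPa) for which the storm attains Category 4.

Category 4 begins at V = 113 kt.
Required ΔP = (113/6.23)^(1/0.651) = 18.138^1.536 ≈ 85.77 hPa.
P_c ≤ 1007 − 85.77 = 921.23, so the highest integer P_c is 921 hPa.

921 hPa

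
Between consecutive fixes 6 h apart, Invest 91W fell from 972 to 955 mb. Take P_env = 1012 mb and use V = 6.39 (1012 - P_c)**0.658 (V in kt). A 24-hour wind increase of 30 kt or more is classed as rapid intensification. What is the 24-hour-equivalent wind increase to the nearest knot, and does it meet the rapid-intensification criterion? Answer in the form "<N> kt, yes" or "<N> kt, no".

76 kt, yes

V₁: ΔP = 40, V ≈ 6.39 × 40^0.658 ≈ 72.39 kt.
V₂: ΔP = 57, V ≈ 6.39 × 57^0.658 ≈ 91.38 kt.
ΔV over 6 h = 18.99 kt → 24 h equivalent = 18.99 × 24/6 ≈ 75.96 kt.
76 kt ≥ 30 kt ⇒ rapid intensification.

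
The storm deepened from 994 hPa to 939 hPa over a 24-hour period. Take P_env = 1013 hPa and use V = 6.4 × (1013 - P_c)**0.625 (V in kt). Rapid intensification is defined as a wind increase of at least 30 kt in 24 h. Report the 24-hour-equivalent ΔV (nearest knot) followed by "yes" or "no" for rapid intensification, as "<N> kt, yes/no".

V₁: ΔP = 19, V ≈ 6.4 × 19^0.625 ≈ 40.31 kt.
V₂: ΔP = 74, V ≈ 6.4 × 74^0.625 ≈ 94.29 kt.
ΔV over 24 h = 53.98 kt → 24 h equivalent = 53.98 × 24/24 ≈ 53.98 kt.
54 kt ≥ 30 kt ⇒ rapid intensification.

54 kt, yes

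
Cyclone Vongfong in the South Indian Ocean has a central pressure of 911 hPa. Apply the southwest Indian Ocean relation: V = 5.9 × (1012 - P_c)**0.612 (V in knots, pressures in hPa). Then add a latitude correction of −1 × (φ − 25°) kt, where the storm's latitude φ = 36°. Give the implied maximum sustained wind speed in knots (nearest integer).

88 kt

ΔP = 1012 − 911 = 101 hPa.
101^0.612 ≈ 16.852.
V ≈ 5.9 × 16.852 ≈ 99.4 kt.
Latitude correction: −1 × (36 − 25) = -11 kt.
Corrected V ≈ 88.4 kt → 88 kt.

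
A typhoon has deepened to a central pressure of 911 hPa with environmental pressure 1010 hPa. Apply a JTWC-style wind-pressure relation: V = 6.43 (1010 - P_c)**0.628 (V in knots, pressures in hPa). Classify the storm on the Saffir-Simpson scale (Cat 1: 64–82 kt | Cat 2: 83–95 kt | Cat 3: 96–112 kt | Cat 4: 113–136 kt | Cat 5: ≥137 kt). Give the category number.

ΔP = 1010 − 911 = 99 hPa.
V ≈ 6.43 × 99^0.628 = 6.43 × 17.92 ≈ 115 kt.
115 kt falls in the Category 4 band.

4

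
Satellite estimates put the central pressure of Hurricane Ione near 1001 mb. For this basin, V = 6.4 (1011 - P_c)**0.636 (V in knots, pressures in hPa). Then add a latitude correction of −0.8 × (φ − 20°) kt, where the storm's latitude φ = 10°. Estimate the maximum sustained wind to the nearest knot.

36 kt

ΔP = 1011 − 1001 = 10 mb.
10^0.636 ≈ 4.325.
V ≈ 6.4 × 4.325 ≈ 27.7 kt.
Latitude correction: −0.8 × (10 − 20) = 8 kt.
Corrected V ≈ 35.7 kt → 36 kt.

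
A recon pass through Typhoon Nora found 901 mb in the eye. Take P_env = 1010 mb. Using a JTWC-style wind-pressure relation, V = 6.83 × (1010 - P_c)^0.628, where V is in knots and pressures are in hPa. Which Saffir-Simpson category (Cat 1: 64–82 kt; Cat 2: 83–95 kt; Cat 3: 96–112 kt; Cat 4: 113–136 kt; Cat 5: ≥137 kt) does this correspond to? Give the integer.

4

ΔP = 1010 − 901 = 109 mb.
V ≈ 6.83 × 109^0.628 = 6.83 × 19.03 ≈ 130 kt.
130 kt falls in the Category 4 band.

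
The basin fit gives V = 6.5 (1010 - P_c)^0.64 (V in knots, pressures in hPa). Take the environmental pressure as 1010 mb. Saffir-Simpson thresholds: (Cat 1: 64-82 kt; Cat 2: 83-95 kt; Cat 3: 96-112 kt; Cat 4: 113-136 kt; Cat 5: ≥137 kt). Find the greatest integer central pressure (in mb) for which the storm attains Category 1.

Category 1 begins at V = 64 kt.
Required ΔP = (64/6.5)^(1/0.64) = 9.846^1.562 ≈ 35.64 mb.
P_c ≤ 1010 − 35.64 = 974.36, so the highest integer P_c is 974 mb.

974 mb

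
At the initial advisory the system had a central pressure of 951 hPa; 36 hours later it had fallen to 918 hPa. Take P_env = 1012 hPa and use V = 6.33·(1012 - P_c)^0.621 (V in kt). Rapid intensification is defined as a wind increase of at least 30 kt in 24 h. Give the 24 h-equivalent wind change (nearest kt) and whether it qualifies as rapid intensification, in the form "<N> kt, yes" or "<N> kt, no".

V₁: ΔP = 61, V ≈ 6.33 × 61^0.621 ≈ 81.30 kt.
V₂: ΔP = 94, V ≈ 6.33 × 94^0.621 ≈ 106.34 kt.
ΔV over 36 h = 25.04 kt → 24 h equivalent = 25.04 × 24/36 ≈ 16.69 kt.
17 kt < 30 kt ⇒ not rapid intensification.

17 kt, no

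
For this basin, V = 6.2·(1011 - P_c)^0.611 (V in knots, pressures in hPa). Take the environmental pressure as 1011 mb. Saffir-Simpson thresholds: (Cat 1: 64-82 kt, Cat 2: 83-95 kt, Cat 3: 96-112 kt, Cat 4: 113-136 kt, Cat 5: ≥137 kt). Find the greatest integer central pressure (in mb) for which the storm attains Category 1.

965 mb

Category 1 begins at V = 64 kt.
Required ΔP = (64/6.2)^(1/0.611) = 10.323^1.637 ≈ 45.63 mb.
P_c ≤ 1011 − 45.63 = 965.37, so the highest integer P_c is 965 mb.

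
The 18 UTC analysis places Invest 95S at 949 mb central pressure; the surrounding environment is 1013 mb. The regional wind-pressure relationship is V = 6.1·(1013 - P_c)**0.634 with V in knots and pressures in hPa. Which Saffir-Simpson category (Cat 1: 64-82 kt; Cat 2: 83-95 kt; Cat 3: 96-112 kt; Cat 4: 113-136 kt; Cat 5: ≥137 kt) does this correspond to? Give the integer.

ΔP = 1013 − 949 = 64 mb.
V ≈ 6.1 × 64^0.634 = 6.1 × 13.97 ≈ 85 kt.
85 kt falls in the Category 2 band.

2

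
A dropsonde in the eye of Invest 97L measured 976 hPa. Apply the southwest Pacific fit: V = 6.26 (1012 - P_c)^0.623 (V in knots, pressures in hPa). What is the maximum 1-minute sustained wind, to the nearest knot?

ΔP = 1012 − 976 = 36 hPa.
36^0.623 ≈ 9.323.
V ≈ 6.26 × 9.323 ≈ 58.4 kt.

58 kt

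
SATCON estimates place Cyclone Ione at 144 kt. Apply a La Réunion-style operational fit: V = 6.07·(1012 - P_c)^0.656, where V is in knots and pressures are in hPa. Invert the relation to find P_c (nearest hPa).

ΔP = (V / 6.07)^(1/0.656) = (144/6.07)^1.524.
144/6.07 = 23.723; 23.723^1.524 ≈ 124.82 hPa.
P_c = 1012 − 124.82 = 887.18 ≈ 887 hPa.

887 hPa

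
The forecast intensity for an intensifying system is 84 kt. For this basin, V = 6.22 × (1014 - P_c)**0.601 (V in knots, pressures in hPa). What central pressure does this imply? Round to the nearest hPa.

938 hPa

ΔP = (V / 6.22)^(1/0.601) = (84/6.22)^1.664.
84/6.22 = 13.505; 13.505^1.664 ≈ 76.03 hPa.
P_c = 1014 − 76.03 = 937.97 ≈ 938 hPa.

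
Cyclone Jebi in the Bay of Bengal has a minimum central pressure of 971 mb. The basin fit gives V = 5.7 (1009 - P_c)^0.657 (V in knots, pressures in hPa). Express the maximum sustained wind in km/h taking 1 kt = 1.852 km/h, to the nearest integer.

ΔP = 1009 − 971 = 38 mb.
V ≈ 5.7 × 38^0.657 = 5.7 × 10.912 ≈ 62.200 kt.
62.200 × 1.852 ≈ 115.20 km/h → 115 km/h.

115 km/h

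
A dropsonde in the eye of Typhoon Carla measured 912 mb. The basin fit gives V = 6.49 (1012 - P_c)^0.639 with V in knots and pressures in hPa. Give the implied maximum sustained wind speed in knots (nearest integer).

123 kt

ΔP = 1012 − 912 = 100 mb.
100^0.639 ≈ 18.967.
V ≈ 6.49 × 18.967 ≈ 123.1 kt.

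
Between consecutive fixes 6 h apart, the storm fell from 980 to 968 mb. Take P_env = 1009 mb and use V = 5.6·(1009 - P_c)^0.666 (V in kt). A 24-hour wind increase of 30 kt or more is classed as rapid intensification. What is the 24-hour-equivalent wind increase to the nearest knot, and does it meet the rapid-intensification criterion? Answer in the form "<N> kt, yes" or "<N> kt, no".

V₁: ΔP = 29, V ≈ 5.6 × 29^0.666 ≈ 52.74 kt.
V₂: ΔP = 41, V ≈ 5.6 × 41^0.666 ≈ 66.42 kt.
ΔV over 6 h = 13.68 kt → 24 h equivalent = 13.68 × 24/6 ≈ 54.72 kt.
55 kt ≥ 30 kt ⇒ rapid intensification.

55 kt, yes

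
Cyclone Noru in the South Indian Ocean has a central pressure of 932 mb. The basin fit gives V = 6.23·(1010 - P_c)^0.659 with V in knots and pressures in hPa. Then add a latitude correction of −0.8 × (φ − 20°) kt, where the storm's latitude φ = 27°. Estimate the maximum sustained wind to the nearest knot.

ΔP = 1010 − 932 = 78 mb.
78^0.659 ≈ 17.656.
V ≈ 6.23 × 17.656 ≈ 110.0 kt.
Latitude correction: −0.8 × (27 − 20) = -5.6 kt.
Corrected V ≈ 104.4 kt → 104 kt.

104 kt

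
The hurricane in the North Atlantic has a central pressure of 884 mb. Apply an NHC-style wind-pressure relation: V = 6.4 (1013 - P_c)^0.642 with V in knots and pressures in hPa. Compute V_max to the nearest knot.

ΔP = 1013 − 884 = 129 mb.
129^0.642 ≈ 22.646.
V ≈ 6.4 × 22.646 ≈ 144.9 kt.

145 kt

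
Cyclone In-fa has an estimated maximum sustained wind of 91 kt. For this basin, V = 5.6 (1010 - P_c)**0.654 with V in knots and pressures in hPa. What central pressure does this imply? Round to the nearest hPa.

ΔP = (V / 5.6)^(1/0.654) = (91/5.6)^1.529.
91/5.6 = 16.250; 16.250^1.529 ≈ 71.03 hPa.
P_c = 1010 − 71.03 = 938.97 ≈ 939 hPa.

939 hPa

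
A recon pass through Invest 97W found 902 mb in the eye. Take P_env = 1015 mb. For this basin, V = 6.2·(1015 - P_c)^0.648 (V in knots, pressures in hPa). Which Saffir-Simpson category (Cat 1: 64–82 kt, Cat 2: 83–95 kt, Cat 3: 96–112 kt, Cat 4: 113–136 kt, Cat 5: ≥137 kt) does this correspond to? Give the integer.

ΔP = 1015 − 902 = 113 mb.
V ≈ 6.2 × 113^0.648 = 6.2 × 21.40 ≈ 133 kt.
133 kt falls in the Category 4 band.

4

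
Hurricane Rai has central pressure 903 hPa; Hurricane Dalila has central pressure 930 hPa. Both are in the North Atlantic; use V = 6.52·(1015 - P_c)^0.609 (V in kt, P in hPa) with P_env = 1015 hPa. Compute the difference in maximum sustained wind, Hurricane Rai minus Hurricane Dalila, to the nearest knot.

Hurricane Rai: ΔP = 112; V ≈ 6.52 × 112^0.609 ≈ 115.40 kt.
Hurricane Dalila: ΔP = 85; V ≈ 6.52 × 85^0.609 ≈ 97.56 kt.
Difference ≈ 115.40 − 97.56 = 17.84 → 18 kt.

18 kt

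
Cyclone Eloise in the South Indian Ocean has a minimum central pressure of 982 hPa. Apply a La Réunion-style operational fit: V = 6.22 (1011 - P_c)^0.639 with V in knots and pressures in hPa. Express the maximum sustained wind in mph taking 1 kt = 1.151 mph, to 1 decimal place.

61.6 mph

ΔP = 1011 − 982 = 29 hPa.
V ≈ 6.22 × 29^0.639 = 6.22 × 8.599 ≈ 53.489 kt.
53.489 × 1.151 ≈ 61.57 mph → 61.6 mph.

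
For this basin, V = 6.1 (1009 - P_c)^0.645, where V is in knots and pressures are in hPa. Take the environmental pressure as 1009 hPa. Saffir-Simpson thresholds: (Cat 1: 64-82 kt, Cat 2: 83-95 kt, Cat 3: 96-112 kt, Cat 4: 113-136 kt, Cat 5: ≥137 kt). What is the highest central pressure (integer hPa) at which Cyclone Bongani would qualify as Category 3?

Category 3 begins at V = 96 kt.
Required ΔP = (96/6.1)^(1/0.645) = 15.738^1.550 ≈ 71.73 hPa.
P_c ≤ 1009 − 71.73 = 937.27, so the highest integer P_c is 937 hPa.

937 hPa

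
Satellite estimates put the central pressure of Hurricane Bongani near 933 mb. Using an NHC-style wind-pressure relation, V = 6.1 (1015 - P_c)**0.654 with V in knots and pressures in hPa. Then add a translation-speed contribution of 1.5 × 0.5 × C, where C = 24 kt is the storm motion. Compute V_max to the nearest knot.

127 kt

ΔP = 1015 − 933 = 82 mb.
82^0.654 ≈ 17.850.
V ≈ 6.1 × 17.850 ≈ 108.9 kt.
Translation term: 1.5 × 0.5 × 24 = 18 kt.
Corrected V ≈ 126.9 kt → 127 kt.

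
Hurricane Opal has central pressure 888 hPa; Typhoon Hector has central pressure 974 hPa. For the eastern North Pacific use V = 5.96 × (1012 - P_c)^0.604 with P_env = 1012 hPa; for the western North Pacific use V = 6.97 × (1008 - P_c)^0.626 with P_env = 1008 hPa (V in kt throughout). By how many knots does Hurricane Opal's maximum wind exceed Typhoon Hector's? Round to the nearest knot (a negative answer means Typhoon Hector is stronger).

46 kt

Hurricane Opal: ΔP = 124; V ≈ 5.96 × 124^0.604 ≈ 109.57 kt.
Typhoon Hector: ΔP = 34; V ≈ 6.97 × 34^0.626 ≈ 63.38 kt.
Difference ≈ 109.57 − 63.38 = 46.19 → 46 kt.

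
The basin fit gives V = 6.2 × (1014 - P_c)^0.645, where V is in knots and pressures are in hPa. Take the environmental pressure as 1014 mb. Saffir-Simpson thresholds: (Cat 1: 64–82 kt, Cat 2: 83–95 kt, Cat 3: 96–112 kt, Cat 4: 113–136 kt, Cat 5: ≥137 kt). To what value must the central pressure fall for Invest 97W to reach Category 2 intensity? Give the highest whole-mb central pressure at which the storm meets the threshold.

Category 2 begins at V = 83 kt.
Required ΔP = (83/6.2)^(1/0.645) = 13.387^1.550 ≈ 55.82 mb.
P_c ≤ 1014 − 55.82 = 958.18, so the highest integer P_c is 958 mb.

958 mb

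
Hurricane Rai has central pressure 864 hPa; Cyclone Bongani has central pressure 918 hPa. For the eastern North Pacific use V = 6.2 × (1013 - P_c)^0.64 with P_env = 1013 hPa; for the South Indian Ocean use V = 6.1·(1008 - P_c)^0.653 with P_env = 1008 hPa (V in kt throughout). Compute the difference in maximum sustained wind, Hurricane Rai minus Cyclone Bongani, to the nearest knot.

Hurricane Rai: ΔP = 149; V ≈ 6.2 × 149^0.64 ≈ 152.49 kt.
Cyclone Bongani: ΔP = 90; V ≈ 6.1 × 90^0.653 ≈ 115.20 kt.
Difference ≈ 152.49 − 115.20 = 37.29 → 37 kt.

37 kt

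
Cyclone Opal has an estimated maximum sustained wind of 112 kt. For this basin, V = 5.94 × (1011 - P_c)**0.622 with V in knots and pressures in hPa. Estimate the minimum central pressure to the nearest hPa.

899 hPa

ΔP = (V / 5.94)^(1/0.622) = (112/5.94)^1.608.
112/5.94 = 18.855; 18.855^1.608 ≈ 112.34 hPa.
P_c = 1011 − 112.34 = 898.66 ≈ 899 hPa.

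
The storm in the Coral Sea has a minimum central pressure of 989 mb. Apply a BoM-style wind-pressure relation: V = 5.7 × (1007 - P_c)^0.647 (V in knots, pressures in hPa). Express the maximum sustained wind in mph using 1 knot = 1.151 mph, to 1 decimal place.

ΔP = 1007 − 989 = 18 mb.
V ≈ 5.7 × 18^0.647 = 5.7 × 6.489 ≈ 36.986 kt.
36.986 × 1.151 ≈ 42.57 mph → 42.6 mph.

42.6 mph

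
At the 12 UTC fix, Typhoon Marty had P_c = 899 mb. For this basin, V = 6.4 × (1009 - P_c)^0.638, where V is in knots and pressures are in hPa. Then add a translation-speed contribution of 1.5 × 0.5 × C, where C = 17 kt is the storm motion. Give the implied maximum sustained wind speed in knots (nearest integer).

ΔP = 1009 − 899 = 110 mb.
110^0.638 ≈ 20.064.
V ≈ 6.4 × 20.064 ≈ 128.4 kt.
Translation term: 1.5 × 0.5 × 17 = 12.75 kt.
Corrected V ≈ 141.15 kt → 141 kt.

141 kt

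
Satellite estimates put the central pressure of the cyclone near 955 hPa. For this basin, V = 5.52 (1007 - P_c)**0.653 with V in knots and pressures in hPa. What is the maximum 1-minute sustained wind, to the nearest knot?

ΔP = 1007 − 955 = 52 hPa.
52^0.653 ≈ 13.199.
V ≈ 5.52 × 13.199 ≈ 72.9 kt.

73 kt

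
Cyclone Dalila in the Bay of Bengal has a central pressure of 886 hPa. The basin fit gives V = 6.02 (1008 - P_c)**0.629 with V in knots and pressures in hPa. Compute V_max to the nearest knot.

ΔP = 1008 − 886 = 122 hPa.
122^0.629 ≈ 20.527.
V ≈ 6.02 × 20.527 ≈ 123.6 kt.

124 kt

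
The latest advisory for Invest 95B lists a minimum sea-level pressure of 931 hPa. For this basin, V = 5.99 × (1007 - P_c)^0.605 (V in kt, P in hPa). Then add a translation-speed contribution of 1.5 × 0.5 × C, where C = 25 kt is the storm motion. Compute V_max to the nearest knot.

101 kt

ΔP = 1007 − 931 = 76 hPa.
76^0.605 ≈ 13.737.
V ≈ 5.99 × 13.737 ≈ 82.3 kt.
Translation term: 1.5 × 0.5 × 25 = 18.75 kt.
Corrected V ≈ 101.05 kt → 101 kt.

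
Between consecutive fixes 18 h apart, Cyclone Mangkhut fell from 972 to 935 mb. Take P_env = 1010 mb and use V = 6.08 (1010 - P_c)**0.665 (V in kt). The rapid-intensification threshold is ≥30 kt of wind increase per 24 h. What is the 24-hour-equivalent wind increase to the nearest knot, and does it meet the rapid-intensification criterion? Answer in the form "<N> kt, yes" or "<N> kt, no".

V₁: ΔP = 38, V ≈ 6.08 × 38^0.665 ≈ 68.31 kt.
V₂: ΔP = 75, V ≈ 6.08 × 75^0.665 ≈ 107.35 kt.
ΔV over 18 h = 39.04 kt → 24 h equivalent = 39.04 × 24/18 ≈ 52.05 kt.
52 kt ≥ 30 kt ⇒ rapid intensification.

52 kt, yes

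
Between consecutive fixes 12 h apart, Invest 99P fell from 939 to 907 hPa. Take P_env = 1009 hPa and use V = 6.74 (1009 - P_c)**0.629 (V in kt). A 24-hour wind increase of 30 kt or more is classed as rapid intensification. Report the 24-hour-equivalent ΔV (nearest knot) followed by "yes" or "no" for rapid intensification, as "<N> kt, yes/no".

V₁: ΔP = 70, V ≈ 6.74 × 70^0.629 ≈ 97.55 kt.
V₂: ΔP = 102, V ≈ 6.74 × 102^0.629 ≈ 123.61 kt.
ΔV over 12 h = 26.06 kt → 24 h equivalent = 26.06 × 24/12 ≈ 52.12 kt.
52 kt ≥ 30 kt ⇒ rapid intensification.

52 kt, yes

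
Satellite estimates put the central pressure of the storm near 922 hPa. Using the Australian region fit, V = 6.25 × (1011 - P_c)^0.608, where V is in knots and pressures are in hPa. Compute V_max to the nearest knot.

96 kt

ΔP = 1011 − 922 = 89 hPa.
89^0.608 ≈ 15.319.
V ≈ 6.25 × 15.319 ≈ 95.7 kt.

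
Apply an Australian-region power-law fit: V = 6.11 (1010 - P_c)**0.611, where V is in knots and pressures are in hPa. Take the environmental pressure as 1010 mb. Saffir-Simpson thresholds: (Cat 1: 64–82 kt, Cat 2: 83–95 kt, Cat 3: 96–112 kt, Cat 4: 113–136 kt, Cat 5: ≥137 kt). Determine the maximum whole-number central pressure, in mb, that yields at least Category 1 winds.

963 mb

Category 1 begins at V = 64 kt.
Required ΔP = (64/6.11)^(1/0.611) = 10.475^1.637 ≈ 46.73 mb.
P_c ≤ 1010 − 46.73 = 963.27, so the highest integer P_c is 963 mb.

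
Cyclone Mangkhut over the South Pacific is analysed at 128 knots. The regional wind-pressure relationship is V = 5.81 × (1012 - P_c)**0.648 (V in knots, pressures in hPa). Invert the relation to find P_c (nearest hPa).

894 hPa

ΔP = (V / 5.81)^(1/0.648) = (128/5.81)^1.543.
128/5.81 = 22.031; 22.031^1.543 ≈ 118.19 hPa.
P_c = 1012 − 118.19 = 893.81 ≈ 894 hPa.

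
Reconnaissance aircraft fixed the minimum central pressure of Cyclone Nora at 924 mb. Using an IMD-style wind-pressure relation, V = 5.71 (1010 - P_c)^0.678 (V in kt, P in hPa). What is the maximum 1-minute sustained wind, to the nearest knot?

ΔP = 1010 − 924 = 86 mb.
86^0.678 ≈ 20.492.
V ≈ 5.71 × 20.492 ≈ 117.0 kt.

117 kt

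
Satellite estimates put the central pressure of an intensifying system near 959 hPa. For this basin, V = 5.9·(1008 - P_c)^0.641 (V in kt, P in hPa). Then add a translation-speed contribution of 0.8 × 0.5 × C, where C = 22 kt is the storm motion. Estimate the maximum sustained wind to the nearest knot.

ΔP = 1008 − 959 = 49 hPa.
49^0.641 ≈ 12.118.
V ≈ 5.9 × 12.118 ≈ 71.5 kt.
Translation term: 0.8 × 0.5 × 22 = 8.8 kt.
Corrected V ≈ 80.3 kt → 80 kt.

80 kt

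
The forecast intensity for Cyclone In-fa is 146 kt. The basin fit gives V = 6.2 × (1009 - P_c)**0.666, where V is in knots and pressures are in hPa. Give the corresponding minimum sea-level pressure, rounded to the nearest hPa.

894 hPa

ΔP = (V / 6.2)^(1/0.666) = (146/6.2)^1.502.
146/6.2 = 23.548; 23.548^1.502 ≈ 114.82 hPa.
P_c = 1009 − 114.82 = 894.18 ≈ 894 hPa.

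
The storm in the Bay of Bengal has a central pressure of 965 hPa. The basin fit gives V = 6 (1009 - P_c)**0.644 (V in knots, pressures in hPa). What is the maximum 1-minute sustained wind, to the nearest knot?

ΔP = 1009 − 965 = 44 hPa.
44^0.644 ≈ 11.439.
V ≈ 6 × 11.439 ≈ 68.6 kt.

69 kt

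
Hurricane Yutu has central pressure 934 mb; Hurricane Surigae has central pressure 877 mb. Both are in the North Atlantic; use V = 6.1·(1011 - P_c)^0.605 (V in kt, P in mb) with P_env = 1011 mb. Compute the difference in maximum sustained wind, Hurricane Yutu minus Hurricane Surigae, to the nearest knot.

-34 kt

Hurricane Yutu: ΔP = 77; V ≈ 6.1 × 77^0.605 ≈ 84.46 kt.
Hurricane Surigae: ΔP = 134; V ≈ 6.1 × 134^0.605 ≈ 118.09 kt.
Difference ≈ 84.46 − 118.09 = -33.63 → -34 kt.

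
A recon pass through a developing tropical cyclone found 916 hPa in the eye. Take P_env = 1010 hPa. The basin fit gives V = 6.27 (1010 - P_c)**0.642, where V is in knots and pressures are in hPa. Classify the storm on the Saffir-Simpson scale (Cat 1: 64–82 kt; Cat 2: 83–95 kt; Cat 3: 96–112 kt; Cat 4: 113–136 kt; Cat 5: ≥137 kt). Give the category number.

4

ΔP = 1010 − 916 = 94 hPa.
V ≈ 6.27 × 94^0.642 = 6.27 × 18.48 ≈ 116 kt.
116 kt falls in the Category 4 band.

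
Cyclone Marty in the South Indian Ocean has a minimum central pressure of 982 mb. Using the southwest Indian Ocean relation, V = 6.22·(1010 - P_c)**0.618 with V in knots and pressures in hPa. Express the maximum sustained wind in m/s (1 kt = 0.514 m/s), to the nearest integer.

ΔP = 1010 − 982 = 28 mb.
V ≈ 6.22 × 28^0.618 = 6.22 × 7.840 ≈ 48.768 kt.
48.768 × 0.514 ≈ 25.07 m/s → 25 m/s.

25 m/s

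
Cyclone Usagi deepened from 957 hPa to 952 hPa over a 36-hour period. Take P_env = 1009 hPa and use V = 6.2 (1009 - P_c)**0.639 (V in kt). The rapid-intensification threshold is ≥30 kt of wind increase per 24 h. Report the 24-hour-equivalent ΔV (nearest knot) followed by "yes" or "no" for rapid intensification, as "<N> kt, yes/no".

3 kt, no

V₁: ΔP = 52, V ≈ 6.2 × 52^0.639 ≈ 77.43 kt.
V₂: ΔP = 57, V ≈ 6.2 × 57^0.639 ≈ 82.11 kt.
ΔV over 36 h = 4.68 kt → 24 h equivalent = 4.68 × 24/36 ≈ 3.12 kt.
3 kt < 30 kt ⇒ not rapid intensification.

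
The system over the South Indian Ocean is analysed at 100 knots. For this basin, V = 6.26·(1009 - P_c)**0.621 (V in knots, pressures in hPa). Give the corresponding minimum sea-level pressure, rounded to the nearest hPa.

922 hPa

ΔP = (V / 6.26)^(1/0.621) = (100/6.26)^1.610.
100/6.26 = 15.974; 15.974^1.610 ≈ 86.67 hPa.
P_c = 1009 − 86.67 = 922.33 ≈ 922 hPa.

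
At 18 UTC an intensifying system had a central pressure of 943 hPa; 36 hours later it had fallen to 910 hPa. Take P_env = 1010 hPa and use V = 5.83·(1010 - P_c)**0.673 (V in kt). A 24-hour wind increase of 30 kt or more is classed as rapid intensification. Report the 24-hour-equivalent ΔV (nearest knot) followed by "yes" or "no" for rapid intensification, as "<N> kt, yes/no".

20 kt, no

V₁: ΔP = 67, V ≈ 5.83 × 67^0.673 ≈ 98.77 kt.
V₂: ΔP = 100, V ≈ 5.83 × 100^0.673 ≈ 129.32 kt.
ΔV over 36 h = 30.55 kt → 24 h equivalent = 30.55 × 24/36 ≈ 20.37 kt.
20 kt < 30 kt ⇒ not rapid intensification.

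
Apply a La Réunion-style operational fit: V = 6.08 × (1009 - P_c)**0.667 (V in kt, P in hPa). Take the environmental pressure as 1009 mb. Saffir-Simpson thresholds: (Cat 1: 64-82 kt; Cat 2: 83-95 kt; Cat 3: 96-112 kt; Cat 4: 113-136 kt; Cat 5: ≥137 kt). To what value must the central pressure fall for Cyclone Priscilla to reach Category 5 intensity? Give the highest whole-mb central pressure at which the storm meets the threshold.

Category 5 begins at V = 137 kt.
Required ΔP = (137/6.08)^(1/0.667) = 22.533^1.499 ≈ 106.71 mb.
P_c ≤ 1009 − 106.71 = 902.29, so the highest integer P_c is 902 mb.

902 mb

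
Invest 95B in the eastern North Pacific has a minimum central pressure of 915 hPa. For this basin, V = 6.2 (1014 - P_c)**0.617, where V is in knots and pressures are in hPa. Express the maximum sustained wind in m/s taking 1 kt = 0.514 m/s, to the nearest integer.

54 m/s

ΔP = 1014 − 915 = 99 hPa.
V ≈ 6.2 × 99^0.617 = 6.2 × 17.034 ≈ 105.608 kt.
105.608 × 0.514 ≈ 54.28 m/s → 54 m/s.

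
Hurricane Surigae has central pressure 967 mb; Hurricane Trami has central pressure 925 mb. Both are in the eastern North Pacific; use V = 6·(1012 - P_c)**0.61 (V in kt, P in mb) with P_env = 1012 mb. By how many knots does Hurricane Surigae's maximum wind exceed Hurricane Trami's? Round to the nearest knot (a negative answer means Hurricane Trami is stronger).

-30 kt

Hurricane Surigae: ΔP = 45; V ≈ 6 × 45^0.61 ≈ 61.18 kt.
Hurricane Trami: ΔP = 87; V ≈ 6 × 87^0.61 ≈ 91.47 kt.
Difference ≈ 61.18 − 91.47 = -30.29 → -30 kt.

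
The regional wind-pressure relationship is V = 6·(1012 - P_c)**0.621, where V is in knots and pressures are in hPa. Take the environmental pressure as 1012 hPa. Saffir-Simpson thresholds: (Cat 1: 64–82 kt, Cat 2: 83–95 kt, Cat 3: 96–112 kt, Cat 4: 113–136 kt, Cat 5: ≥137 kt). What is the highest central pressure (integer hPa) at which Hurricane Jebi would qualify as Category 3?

925 hPa

Category 3 begins at V = 96 kt.
Required ΔP = (96/6)^(1/0.621) = 16.000^1.610 ≈ 86.90 hPa.
P_c ≤ 1012 − 86.90 = 925.10, so the highest integer P_c is 925 hPa.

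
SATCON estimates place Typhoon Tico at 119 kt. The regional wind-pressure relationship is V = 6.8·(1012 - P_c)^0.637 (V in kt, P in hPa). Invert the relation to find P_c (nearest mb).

923 mb

ΔP = (V / 6.8)^(1/0.637) = (119/6.8)^1.570.
119/6.8 = 17.500; 17.500^1.570 ≈ 89.41 mb.
P_c = 1012 − 89.41 = 922.59 ≈ 923 mb.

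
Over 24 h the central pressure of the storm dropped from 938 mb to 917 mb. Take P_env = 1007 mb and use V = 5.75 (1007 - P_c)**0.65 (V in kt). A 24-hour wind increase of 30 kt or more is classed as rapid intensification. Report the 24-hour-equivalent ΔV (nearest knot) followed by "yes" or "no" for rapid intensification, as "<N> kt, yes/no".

V₁: ΔP = 69, V ≈ 5.75 × 69^0.65 ≈ 90.14 kt.
V₂: ΔP = 90, V ≈ 5.75 × 90^0.65 ≈ 107.13 kt.
ΔV over 24 h = 16.99 kt → 24 h equivalent = 16.99 × 24/24 ≈ 16.99 kt.
17 kt < 30 kt ⇒ not rapid intensification.

17 kt, no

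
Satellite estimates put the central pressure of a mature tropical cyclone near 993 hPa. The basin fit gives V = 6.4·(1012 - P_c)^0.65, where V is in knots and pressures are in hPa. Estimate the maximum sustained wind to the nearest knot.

ΔP = 1012 − 993 = 19 hPa.
19^0.65 ≈ 6.779.
V ≈ 6.4 × 6.779 ≈ 43.4 kt.

43 kt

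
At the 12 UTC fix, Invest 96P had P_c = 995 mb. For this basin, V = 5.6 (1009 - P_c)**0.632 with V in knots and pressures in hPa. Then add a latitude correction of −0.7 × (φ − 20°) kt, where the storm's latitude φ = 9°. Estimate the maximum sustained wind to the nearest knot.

ΔP = 1009 − 995 = 14 mb.
14^0.632 ≈ 5.301.
V ≈ 5.6 × 5.301 ≈ 29.7 kt.
Latitude correction: −0.7 × (9 − 20) = 7.7 kt.
Corrected V ≈ 37.4 kt → 37 kt.

37 kt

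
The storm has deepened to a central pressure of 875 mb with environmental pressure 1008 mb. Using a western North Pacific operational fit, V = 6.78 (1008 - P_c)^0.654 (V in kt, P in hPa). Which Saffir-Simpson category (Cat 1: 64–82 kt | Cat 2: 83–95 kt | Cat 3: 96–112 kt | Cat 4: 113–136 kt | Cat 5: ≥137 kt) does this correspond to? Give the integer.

ΔP = 1008 − 875 = 133 mb.
V ≈ 6.78 × 133^0.654 = 6.78 × 24.49 ≈ 166 kt.
166 kt falls in the Category 5 band.

5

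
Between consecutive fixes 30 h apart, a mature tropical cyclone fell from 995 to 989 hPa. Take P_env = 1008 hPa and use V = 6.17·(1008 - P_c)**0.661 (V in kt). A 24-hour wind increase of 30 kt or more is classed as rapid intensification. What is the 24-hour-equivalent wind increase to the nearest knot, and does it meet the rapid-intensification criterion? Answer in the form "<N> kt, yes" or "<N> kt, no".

V₁: ΔP = 13, V ≈ 6.17 × 13^0.661 ≈ 33.62 kt.
V₂: ΔP = 19, V ≈ 6.17 × 19^0.661 ≈ 43.21 kt.
ΔV over 30 h = 9.59 kt → 24 h equivalent = 9.59 × 24/30 ≈ 7.67 kt.
8 kt < 30 kt ⇒ not rapid intensification.

8 kt, no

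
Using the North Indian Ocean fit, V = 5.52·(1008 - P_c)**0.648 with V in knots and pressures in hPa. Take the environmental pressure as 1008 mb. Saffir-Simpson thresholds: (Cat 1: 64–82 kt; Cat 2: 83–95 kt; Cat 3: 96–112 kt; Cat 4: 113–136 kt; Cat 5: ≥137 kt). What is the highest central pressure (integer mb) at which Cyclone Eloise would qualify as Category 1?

964 mb

Category 1 begins at V = 64 kt.
Required ΔP = (64/5.52)^(1/0.648) = 11.594^1.543 ≈ 43.89 mb.
P_c ≤ 1008 − 43.89 = 964.11, so the highest integer P_c is 964 mb.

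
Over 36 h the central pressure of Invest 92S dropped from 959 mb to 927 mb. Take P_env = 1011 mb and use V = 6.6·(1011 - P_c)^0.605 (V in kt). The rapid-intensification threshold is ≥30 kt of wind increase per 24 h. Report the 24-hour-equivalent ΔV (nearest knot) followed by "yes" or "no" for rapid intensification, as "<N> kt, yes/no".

V₁: ΔP = 52, V ≈ 6.6 × 52^0.605 ≈ 72.07 kt.
V₂: ΔP = 84, V ≈ 6.6 × 84^0.605 ≈ 96.32 kt.
ΔV over 36 h = 24.25 kt → 24 h equivalent = 24.25 × 24/36 ≈ 16.17 kt.
16 kt < 30 kt ⇒ not rapid intensification.

16 kt, no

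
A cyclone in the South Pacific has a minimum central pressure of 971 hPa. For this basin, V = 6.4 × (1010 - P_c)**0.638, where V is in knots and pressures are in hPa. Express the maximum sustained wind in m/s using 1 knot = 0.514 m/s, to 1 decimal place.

ΔP = 1010 − 971 = 39 hPa.
V ≈ 6.4 × 39^0.638 = 6.4 × 10.354 ≈ 66.264 kt.
66.264 × 0.514 ≈ 34.06 m/s → 34.1 m/s.

34.1 m/s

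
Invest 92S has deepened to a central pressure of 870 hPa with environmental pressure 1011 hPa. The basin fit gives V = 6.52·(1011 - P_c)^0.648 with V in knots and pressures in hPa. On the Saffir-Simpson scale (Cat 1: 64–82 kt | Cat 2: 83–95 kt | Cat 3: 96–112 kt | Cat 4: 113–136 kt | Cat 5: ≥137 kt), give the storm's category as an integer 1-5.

ΔP = 1011 − 870 = 141 hPa.
V ≈ 6.52 × 141^0.648 = 6.52 × 24.70 ≈ 161 kt.
161 kt falls in the Category 5 band.

5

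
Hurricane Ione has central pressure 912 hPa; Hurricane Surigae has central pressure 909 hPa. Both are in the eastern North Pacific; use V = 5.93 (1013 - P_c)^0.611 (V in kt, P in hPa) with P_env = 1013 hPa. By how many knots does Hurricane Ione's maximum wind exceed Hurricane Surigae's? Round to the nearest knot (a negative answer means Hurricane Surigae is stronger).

Hurricane Ione: ΔP = 101; V ≈ 5.93 × 101^0.611 ≈ 99.47 kt.
Hurricane Surigae: ΔP = 104; V ≈ 5.93 × 104^0.611 ≈ 101.27 kt.
Difference ≈ 99.47 − 101.27 = -1.80 → -2 kt.

-2 kt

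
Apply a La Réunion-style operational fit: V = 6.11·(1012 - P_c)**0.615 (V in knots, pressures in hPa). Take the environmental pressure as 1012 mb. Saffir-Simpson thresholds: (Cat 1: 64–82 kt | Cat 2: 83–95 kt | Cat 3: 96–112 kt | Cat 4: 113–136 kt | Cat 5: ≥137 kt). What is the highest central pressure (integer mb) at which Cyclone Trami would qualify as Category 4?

897 mb

Category 4 begins at V = 113 kt.
Required ΔP = (113/6.11)^(1/0.615) = 18.494^1.626 ≈ 114.87 mb.
P_c ≤ 1012 − 114.87 = 897.13, so the highest integer P_c is 897 mb.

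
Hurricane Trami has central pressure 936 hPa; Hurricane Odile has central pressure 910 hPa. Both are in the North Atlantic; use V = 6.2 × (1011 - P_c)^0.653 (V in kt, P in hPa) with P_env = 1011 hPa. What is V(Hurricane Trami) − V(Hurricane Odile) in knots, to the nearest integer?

-22 kt

Hurricane Trami: ΔP = 75; V ≈ 6.2 × 75^0.653 ≈ 103.95 kt.
Hurricane Odile: ΔP = 101; V ≈ 6.2 × 101^0.653 ≈ 126.24 kt.
Difference ≈ 103.95 − 126.24 = -22.29 → -22 kt.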